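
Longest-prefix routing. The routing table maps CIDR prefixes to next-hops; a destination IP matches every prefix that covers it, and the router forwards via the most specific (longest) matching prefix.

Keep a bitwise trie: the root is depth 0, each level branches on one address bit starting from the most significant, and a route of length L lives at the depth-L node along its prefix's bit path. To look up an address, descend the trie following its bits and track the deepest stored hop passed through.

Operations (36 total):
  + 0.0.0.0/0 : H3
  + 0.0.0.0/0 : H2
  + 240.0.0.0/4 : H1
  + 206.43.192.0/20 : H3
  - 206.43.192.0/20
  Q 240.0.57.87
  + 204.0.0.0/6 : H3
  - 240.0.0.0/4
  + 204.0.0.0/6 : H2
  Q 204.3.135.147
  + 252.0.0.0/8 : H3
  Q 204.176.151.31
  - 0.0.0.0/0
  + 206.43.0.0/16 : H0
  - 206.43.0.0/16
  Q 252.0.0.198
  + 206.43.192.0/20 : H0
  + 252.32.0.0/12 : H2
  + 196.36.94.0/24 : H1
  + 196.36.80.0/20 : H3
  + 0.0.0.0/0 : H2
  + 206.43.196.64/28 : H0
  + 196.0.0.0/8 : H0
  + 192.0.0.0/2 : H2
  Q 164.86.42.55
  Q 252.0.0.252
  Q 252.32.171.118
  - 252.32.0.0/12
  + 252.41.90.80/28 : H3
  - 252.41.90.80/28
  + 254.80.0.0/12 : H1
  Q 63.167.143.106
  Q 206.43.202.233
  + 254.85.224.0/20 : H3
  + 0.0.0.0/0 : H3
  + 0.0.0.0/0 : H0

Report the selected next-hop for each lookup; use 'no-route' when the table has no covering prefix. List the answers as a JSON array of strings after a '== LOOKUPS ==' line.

Apply in order:
  add 0.0.0.0/0 -> H3 at depth 0
  add 0.0.0.0/0 -> H2 at depth 0
  add 240.0.0.0/4 -> H1 at depth 4
  add 206.43.192.0/20 -> H3 at depth 20
  - 206.43.192.0/20 clear@20
  Q 240.0.57.87: descend 1111 ; hops seen [H2,H1] ; pick H1
  add 204.0.0.0/6 -> H3 at depth 6
  - 240.0.0.0/4 clear@4
  add 204.0.0.0/6 -> H2 at depth 6
  Q 204.3.135.147: descend 110011 ; hops seen [H2,H2] ; pick H2
  add 252.0.0.0/8 -> H3 at depth 8
  Q 204.176.151.31: descend 110011 ; hops seen [H2,H2] ; pick H2
  - 0.0.0.0/0 clear@0
  add 206.43.0.0/16 -> H0 at depth 16
  - 206.43.0.0/16 clear@16
  Q 252.0.0.198: descend 11111100 ; hops seen [H3] ; pick H3
  add 206.43.192.0/20 -> H0 at depth 20
  add 252.32.0.0/12 -> H2 at depth 12
  add 196.36.94.0/24 -> H1 at depth 24
  add 196.36.80.0/20 -> H3 at depth 20
  add 0.0.0.0/0 -> H2 at depth 0
  add 206.43.196.64/28 -> H0 at depth 28
  add 196.0.0.0/8 -> H0 at depth 8
  add 192.0.0.0/2 -> H2 at depth 2
  Q 164.86.42.55: descend 1 ; hops seen [H2] ; pick H2
  Q 252.0.0.252: descend 1111110000 ; hops seen [H2,H2,H3] ; pick H3
  Q 252.32.171.118: descend 111111000010 ; hops seen [H2,H2,H3,H2] ; pick H2
  - 252.32.0.0/12 clear@12
  add 252.41.90.80/28 -> H3 at depth 28
  - 252.41.90.80/28 clear@28
  add 254.80.0.0/12 -> H1 at depth 12
  Q 63.167.143.106: descend ε ; hops seen [H2] ; pick H2
  Q 206.43.202.233: descend 11001110001010111100 ; hops seen [H2,H2,H2,H0] ; pick H0
  add 254.85.224.0/20 -> H3 at depth 20
  add 0.0.0.0/0 -> H3 at depth 0
  add 0.0.0.0/0 -> H0 at depth 0

== LOOKUPS ==
["H1","H2","H2","H3","H2","H3","H2","H2","H0"]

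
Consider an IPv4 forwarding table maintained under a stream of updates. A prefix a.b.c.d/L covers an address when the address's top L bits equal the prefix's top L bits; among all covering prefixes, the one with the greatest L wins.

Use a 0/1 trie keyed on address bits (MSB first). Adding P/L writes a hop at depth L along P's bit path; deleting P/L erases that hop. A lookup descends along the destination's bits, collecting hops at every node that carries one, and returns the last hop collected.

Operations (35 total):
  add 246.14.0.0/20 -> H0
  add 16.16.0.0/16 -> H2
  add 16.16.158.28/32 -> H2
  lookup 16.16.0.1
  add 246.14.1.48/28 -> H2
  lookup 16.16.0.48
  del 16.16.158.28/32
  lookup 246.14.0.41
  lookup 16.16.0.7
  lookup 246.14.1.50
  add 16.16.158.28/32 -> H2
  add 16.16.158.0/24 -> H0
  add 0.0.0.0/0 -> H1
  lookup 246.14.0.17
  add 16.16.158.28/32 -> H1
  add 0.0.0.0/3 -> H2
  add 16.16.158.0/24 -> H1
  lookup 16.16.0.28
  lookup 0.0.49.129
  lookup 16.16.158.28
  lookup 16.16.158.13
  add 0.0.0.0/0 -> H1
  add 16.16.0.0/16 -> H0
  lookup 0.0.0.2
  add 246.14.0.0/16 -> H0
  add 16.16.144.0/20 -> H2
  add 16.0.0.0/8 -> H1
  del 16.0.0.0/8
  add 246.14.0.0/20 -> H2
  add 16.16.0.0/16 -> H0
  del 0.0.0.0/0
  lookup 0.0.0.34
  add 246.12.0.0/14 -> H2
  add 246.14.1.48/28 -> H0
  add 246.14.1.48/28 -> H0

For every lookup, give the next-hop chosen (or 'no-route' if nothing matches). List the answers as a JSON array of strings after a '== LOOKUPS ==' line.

Process each operation:
  add 246.14.0.0/20 -> H0 at depth 20
  add 16.16.0.0/16 -> H2 at depth 16
  add 16.16.158.28/32 -> H2 at depth 32
  ? 16.16.0.1  path d0:-→d1:-→d2:-→d3:-→d4:-→d5:-→d6:-→d7:-→d8:-→d9:-→d10:-→d11:-→d12:-→d13:-→d14:-→d15:-→d16:H2  best=H2
  add 246.14.1.48/28 -> H2 at depth 28
  ? 16.16.0.48  path d0:-→d1:-→d2:-→d3:-→d4:-→d5:-→d6:-→d7:-→d8:-→d9:-→d10:-→d11:-→d12:-→d13:-→d14:-→d15:-→d16:H2  best=H2
  - 16.16.158.28/32 clear@32
  ? 246.14.0.41  path d0:-→d1:-→d2:-→d3:-→d4:-→d5:-→d6:-→d7:-→d8:-→d9:-→d10:-→d11:-→d12:-→d13:-→d14:-→d15:-→d16:-→d17:-→d18:-→d19:-→d20:H0→d21:-→d22:-→d23:-  best=H0
  ? 16.16.0.7  path d0:-→d1:-→d2:-→d3:-→d4:-→d5:-→d6:-→d7:-→d8:-→d9:-→d10:-→d11:-→d12:-→d13:-→d14:-→d15:-→d16:H2  best=H2
  ? 246.14.1.50  path d0:-→d1:-→d2:-→d3:-→d4:-→d5:-→d6:-→d7:-→d8:-→d9:-→d10:-→d11:-→d12:-→d13:-→d14:-→d15:-→d16:-→d17:-→d18:-→d19:-→d20:H0→d21:-→d22:-→d23:-→d24:-→d25:-→d26:-→d27:-→d28:H2  best=H2
  add 16.16.158.28/32 -> H2 at depth 32
  add 16.16.158.0/24 -> H0 at depth 24
  add 0.0.0.0/0 -> H1 at depth 0
  ? 246.14.0.17  path d0:H1→d1:-→d2:-→d3:-→d4:-→d5:-→d6:-→d7:-→d8:-→d9:-→d10:-→d11:-→d12:-→d13:-→d14:-→d15:-→d16:-→d17:-→d18:-→d19:-→d20:H0→d21:-→d22:-→d23:-  best=H0
  add 16.16.158.28/32 -> H1 at depth 32
  add 0.0.0.0/3 -> H2 at depth 3
  add 16.16.158.0/24 -> H1 at depth 24
  ? 16.16.0.28  path d0:H1→d1:-→d2:-→d3:H2→d4:-→d5:-→d6:-→d7:-→d8:-→d9:-→d10:-→d11:-→d12:-→d13:-→d14:-→d15:-→d16:H2  best=H2
  ? 0.0.49.129  path d0:H1→d1:-→d2:-→d3:H2  best=H2
  ? 16.16.158.28  path d0:H1→d1:-→d2:-→d3:H2→d4:-→d5:-→d6:-→d7:-→d8:-→d9:-→d10:-→d11:-→d12:-→d13:-→d14:-→d15:-→d16:H2→d17:-→d18:-→d19:-→d20:-→d21:-→d22:-→d23:-→d24:H1→d25:-→d26:-→d27:-→d28:-→d29:-→d30:-→d31:-→d32:H1  best=H1
  ? 16.16.158.13  path d0:H1→d1:-→d2:-→d3:H2→d4:-→d5:-→d6:-→d7:-→d8:-→d9:-→d10:-→d11:-→d12:-→d13:-→d14:-→d15:-→d16:H2→d17:-→d18:-→d19:-→d20:-→d21:-→d22:-→d23:-→d24:H1→d25:-→d26:-→d27:-  best=H1
  add 0.0.0.0/0 -> H1 at depth 0
  add 16.16.0.0/16 -> H0 at depth 16
  ? 0.0.0.2  path d0:H1→d1:-→d2:-→d3:H2  best=H2
  add 246.14.0.0/16 -> H0 at depth 16
  add 16.16.144.0/20 -> H2 at depth 20
  add 16.0.0.0/8 -> H1 at depth 8
  - 16.0.0.0/8 clear@8
  add 246.14.0.0/20 -> H2 at depth 20
  add 16.16.0.0/16 -> H0 at depth 16
  - 0.0.0.0/0 clear@0
  ? 0.0.0.34  path d0:-→d1:-→d2:-→d3:H2  best=H2
  add 246.12.0.0/14 -> H2 at depth 14
  add 246.14.1.48/28 -> H0 at depth 28
  add 246.14.1.48/28 -> H0 at depth 28

== LOOKUPS ==
["H2","H2","H0","H2","H2","H0","H2","H2","H1","H1","H2","H2"]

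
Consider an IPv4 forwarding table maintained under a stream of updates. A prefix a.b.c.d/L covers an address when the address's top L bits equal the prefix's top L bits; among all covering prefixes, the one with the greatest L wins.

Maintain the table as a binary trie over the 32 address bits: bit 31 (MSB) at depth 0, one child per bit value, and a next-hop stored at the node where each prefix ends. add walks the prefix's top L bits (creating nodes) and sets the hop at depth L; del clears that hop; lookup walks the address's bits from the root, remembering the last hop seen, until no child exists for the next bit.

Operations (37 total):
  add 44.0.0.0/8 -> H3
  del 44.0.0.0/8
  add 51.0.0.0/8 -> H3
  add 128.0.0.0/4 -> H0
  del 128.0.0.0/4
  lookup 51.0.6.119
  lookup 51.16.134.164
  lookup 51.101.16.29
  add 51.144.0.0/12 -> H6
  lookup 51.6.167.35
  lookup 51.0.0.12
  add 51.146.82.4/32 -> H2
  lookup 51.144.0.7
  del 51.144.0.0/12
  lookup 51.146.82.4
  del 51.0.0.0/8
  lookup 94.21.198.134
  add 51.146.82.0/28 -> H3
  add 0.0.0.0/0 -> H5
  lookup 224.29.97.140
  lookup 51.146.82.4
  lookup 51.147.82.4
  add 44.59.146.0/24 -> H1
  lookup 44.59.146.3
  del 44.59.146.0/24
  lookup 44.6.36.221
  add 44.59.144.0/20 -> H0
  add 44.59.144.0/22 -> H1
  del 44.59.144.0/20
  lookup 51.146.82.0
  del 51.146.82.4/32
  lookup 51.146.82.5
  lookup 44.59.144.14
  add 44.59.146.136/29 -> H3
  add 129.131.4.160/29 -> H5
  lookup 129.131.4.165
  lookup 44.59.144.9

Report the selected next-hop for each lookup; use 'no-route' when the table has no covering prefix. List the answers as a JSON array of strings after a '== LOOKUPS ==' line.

Trace:
  + 44.0.0.0/8 (H3) depth=8
  del 44.0.0.0/8 (clear depth 8)
  + 51.0.0.0/8 (H3) depth=8
  + 128.0.0.0/4 (H0) depth=4
  del 128.0.0.0/4 (clear depth 4)
  ? 51.0.6.119  path d0:-→d1:-→d2:-→d3:-→d4:-→d5:-→d6:-→d7:-→d8:H3  best=H3
  ? 51.16.134.164  path d0:-→d1:-→d2:-→d3:-→d4:-→d5:-→d6:-→d7:-→d8:H3  best=H3
  ? 51.101.16.29  path d0:-→d1:-→d2:-→d3:-→d4:-→d5:-→d6:-→d7:-→d8:H3  best=H3
  + 51.144.0.0/12 (H6) depth=12
  ? 51.6.167.35  path d0:-→d1:-→d2:-→d3:-→d4:-→d5:-→d6:-→d7:-→d8:H3  best=H3
  ? 51.0.0.12  path d0:-→d1:-→d2:-→d3:-→d4:-→d5:-→d6:-→d7:-→d8:H3  best=H3
  + 51.146.82.4/32 (H2) depth=32
  ? 51.144.0.7  path d0:-→d1:-→d2:-→d3:-→d4:-→d5:-→d6:-→d7:-→d8:H3→d9:-→d10:-→d11:-→d12:H6→d13:-→d14:-  best=H6
  del 51.144.0.0/12 (clear depth 12)
  ? 51.146.82.4  path d0:-→d1:-→d2:-→d3:-→d4:-→d5:-→d6:-→d7:-→d8:H3→d9:-→d10:-→d11:-→d12:-→d13:-→d14:-→d15:-→d16:-→d17:-→d18:-→d19:-→d20:-→d21:-→d22:-→d23:-→d24:-→d25:-→d26:-→d27:-→d28:-→d29:-→d30:-→d31:-→d32:H2  best=H2
  del 51.0.0.0/8 (clear depth 8)
  ? 94.21.198.134  path d0:-→d1:-  best=no-route
  + 51.146.82.0/28 (H3) depth=28
  + 0.0.0.0/0 (H5) depth=0
  ? 224.29.97.140  path d0:H5→d1:-  best=H5
  ? 51.146.82.4  path d0:H5→d1:-→d2:-→d3:-→d4:-→d5:-→d6:-→d7:-→d8:-→d9:-→d10:-→d11:-→d12:-→d13:-→d14:-→d15:-→d16:-→d17:-→d18:-→d19:-→d20:-→d21:-→d22:-→d23:-→d24:-→d25:-→d26:-→d27:-→d28:H3→d29:-→d30:-→d31:-→d32:H2  best=H2
  ? 51.147.82.4  path d0:H5→d1:-→d2:-→d3:-→d4:-→d5:-→d6:-→d7:-→d8:-→d9:-→d10:-→d11:-→d12:-→d13:-→d14:-→d15:-  best=H5
  + 44.59.146.0/24 (H1) depth=24
  ? 44.59.146.3  path d0:H5→d1:-→d2:-→d3:-→d4:-→d5:-→d6:-→d7:-→d8:-→d9:-→d10:-→d11:-→d12:-→d13:-→d14:-→d15:-→d16:-→d17:-→d18:-→d19:-→d20:-→d21:-→d22:-→d23:-→d24:H1  best=H1
  del 44.59.146.0/24 (clear depth 24)
  ? 44.6.36.221  path d0:H5→d1:-→d2:-→d3:-→d4:-→d5:-→d6:-→d7:-→d8:-→d9:-→d10:-  best=H5
  + 44.59.144.0/20 (H0) depth=20
  + 44.59.144.0/22 (H1) depth=22
  del 44.59.144.0/20 (clear depth 20)
  ? 51.146.82.0  path d0:H5→d1:-→d2:-→d3:-→d4:-→d5:-→d6:-→d7:-→d8:-→d9:-→d10:-→d11:-→d12:-→d13:-→d14:-→d15:-→d16:-→d17:-→d18:-→d19:-→d20:-→d21:-→d22:-→d23:-→d24:-→d25:-→d26:-→d27:-→d28:H3→d29:-  best=H3
  del 51.146.82.4/32 (clear depth 32)
  ? 51.146.82.5  path d0:H5→d1:-→d2:-→d3:-→d4:-→d5:-→d6:-→d7:-→d8:-→d9:-→d10:-→d11:-→d12:-→d13:-→d14:-→d15:-→d16:-→d17:-→d18:-→d19:-→d20:-→d21:-→d22:-→d23:-→d24:-→d25:-→d26:-→d27:-→d28:H3→d29:-→d30:-→d31:-  best=H3
  ? 44.59.144.14  path d0:H5→d1:-→d2:-→d3:-→d4:-→d5:-→d6:-→d7:-→d8:-→d9:-→d10:-→d11:-→d12:-→d13:-→d14:-→d15:-→d16:-→d17:-→d18:-→d19:-→d20:-→d21:-→d22:H1  best=H1
  + 44.59.146.136/29 (H3) depth=29
  + 129.131.4.160/29 (H5) depth=29
  ? 129.131.4.165  path d0:H5→d1:-→d2:-→d3:-→d4:-→d5:-→d6:-→d7:-→d8:-→d9:-→d10:-→d11:-→d12:-→d13:-→d14:-→d15:-→d16:-→d17:-→d18:-→d19:-→d20:-→d21:-→d22:-→d23:-→d24:-→d25:-→d26:-→d27:-→d28:-→d29:H5  best=H5
  ? 44.59.144.9  path d0:H5→d1:-→d2:-→d3:-→d4:-→d5:-→d6:-→d7:-→d8:-→d9:-→d10:-→d11:-→d12:-→d13:-→d14:-→d15:-→d16:-→d17:-→d18:-→d19:-→d20:-→d21:-→d22:H1  best=H1

== LOOKUPS ==
["H3","H3","H3","H3","H3","H6","H2","no-route","H5","H2","H5","H1","H5","H3","H3","H1","H5","H1"]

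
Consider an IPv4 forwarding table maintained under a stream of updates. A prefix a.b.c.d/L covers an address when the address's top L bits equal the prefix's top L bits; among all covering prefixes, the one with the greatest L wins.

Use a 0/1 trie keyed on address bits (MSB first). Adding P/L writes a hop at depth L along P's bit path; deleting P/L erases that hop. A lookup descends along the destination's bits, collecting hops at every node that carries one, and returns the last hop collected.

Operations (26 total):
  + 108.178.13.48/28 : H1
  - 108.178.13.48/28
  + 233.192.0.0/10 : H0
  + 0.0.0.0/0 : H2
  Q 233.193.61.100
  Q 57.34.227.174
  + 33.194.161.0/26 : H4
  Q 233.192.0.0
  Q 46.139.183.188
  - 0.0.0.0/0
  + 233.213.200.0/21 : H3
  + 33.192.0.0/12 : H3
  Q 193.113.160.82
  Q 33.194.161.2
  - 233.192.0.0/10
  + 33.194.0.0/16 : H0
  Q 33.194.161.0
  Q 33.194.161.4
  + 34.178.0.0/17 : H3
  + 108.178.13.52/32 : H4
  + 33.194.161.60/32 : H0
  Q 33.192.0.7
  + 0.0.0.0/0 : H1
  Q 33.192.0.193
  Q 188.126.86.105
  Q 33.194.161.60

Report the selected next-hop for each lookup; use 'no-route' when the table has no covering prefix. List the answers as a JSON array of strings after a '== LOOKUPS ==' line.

Process each operation:
  + 108.178.13.48/28 (H1) depth=28
  del 108.178.13.48/28 (clear depth 28)
  + 233.192.0.0/10 (H0) depth=10
  + 0.0.0.0/0 (H2) depth=0
  Q 233.193.61.100: descend 1110100111 ; hops seen [H2,H0] ; pick H0
  Q 57.34.227.174: descend 0 ; hops seen [H2] ; pick H2
  + 33.194.161.0/26 (H4) depth=26
  Q 233.192.0.0: descend 1110100111 ; hops seen [H2,H0] ; pick H0
  Q 46.139.183.188: descend 0010 ; hops seen [H2] ; pick H2
  del 0.0.0.0/0 (clear depth 0)
  + 233.213.200.0/21 (H3) depth=21
  + 33.192.0.0/12 (H3) depth=12
  Q 193.113.160.82: descend 11 ; hops seen [∅] ; pick no-route
  Q 33.194.161.2: descend 00100001110000101010000100 ; hops seen [H3,H4] ; pick H4
  del 233.192.0.0/10 (clear depth 10)
  + 33.194.0.0/16 (H0) depth=16
  Q 33.194.161.0: descend 00100001110000101010000100 ; hops seen [H3,H0,H4] ; pick H4
  Q 33.194.161.4: descend 00100001110000101010000100 ; hops seen [H3,H0,H4] ; pick H4
  + 34.178.0.0/17 (H3) depth=17
  + 108.178.13.52/32 (H4) depth=32
  + 33.194.161.60/32 (H0) depth=32
  Q 33.192.0.7: descend 00100001110000 ; hops seen [H3] ; pick H3
  + 0.0.0.0/0 (H1) depth=0
  Q 33.192.0.193: descend 00100001110000 ; hops seen [H1,H3] ; pick H3
  Q 188.126.86.105: descend 1 ; hops seen [H1] ; pick H1
  Q 33.194.161.60: descend 00100001110000101010000100111100 ; hops seen [H1,H3,H0,H4,H0] ; pick H0

== LOOKUPS ==
["H0","H2","H0","H2","no-route","H4","H4","H4","H3","H3","H1","H0"]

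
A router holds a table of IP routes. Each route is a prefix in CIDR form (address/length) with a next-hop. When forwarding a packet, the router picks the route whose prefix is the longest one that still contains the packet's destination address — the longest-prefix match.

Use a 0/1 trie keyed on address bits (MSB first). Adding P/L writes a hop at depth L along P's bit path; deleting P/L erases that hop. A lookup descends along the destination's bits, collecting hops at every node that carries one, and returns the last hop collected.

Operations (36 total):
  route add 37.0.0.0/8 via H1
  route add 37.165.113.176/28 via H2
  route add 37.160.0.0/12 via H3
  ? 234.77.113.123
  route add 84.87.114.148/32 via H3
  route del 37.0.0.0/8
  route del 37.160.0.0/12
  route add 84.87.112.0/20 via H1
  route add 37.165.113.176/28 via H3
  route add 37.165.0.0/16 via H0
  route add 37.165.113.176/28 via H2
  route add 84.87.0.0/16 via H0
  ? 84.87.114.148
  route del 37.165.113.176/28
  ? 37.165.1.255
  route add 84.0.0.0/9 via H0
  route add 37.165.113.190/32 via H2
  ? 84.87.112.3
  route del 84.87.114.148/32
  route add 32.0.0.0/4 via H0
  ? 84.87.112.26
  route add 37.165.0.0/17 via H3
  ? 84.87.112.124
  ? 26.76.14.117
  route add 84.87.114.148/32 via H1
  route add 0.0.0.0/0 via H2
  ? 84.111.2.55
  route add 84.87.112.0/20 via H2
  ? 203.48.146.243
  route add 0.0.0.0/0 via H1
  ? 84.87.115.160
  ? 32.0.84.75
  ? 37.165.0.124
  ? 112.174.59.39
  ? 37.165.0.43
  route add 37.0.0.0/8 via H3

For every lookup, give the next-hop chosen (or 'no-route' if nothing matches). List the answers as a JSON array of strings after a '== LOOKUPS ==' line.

Apply in order:
  add 37.0.0.0/8 -> H1 at depth 8
  add 37.165.113.176/28 -> H2 at depth 28
  add 37.160.0.0/12 -> H3 at depth 12
  ? 234.77.113.123  path d0:-  best=no-route
  add 84.87.114.148/32 -> H3 at depth 32
  del 37.0.0.0/8 (clear depth 8)
  del 37.160.0.0/12 (clear depth 12)
  add 84.87.112.0/20 -> H1 at depth 20
  add 37.165.113.176/28 -> H3 at depth 28
  add 37.165.0.0/16 -> H0 at depth 16
  add 37.165.113.176/28 -> H2 at depth 28
  add 84.87.0.0/16 -> H0 at depth 16
  ? 84.87.114.148  path d0:-→d1:-→d2:-→d3:-→d4:-→d5:-→d6:-→d7:-→d8:-→d9:-→d10:-→d11:-→d12:-→d13:-→d14:-→d15:-→d16:H0→d17:-→d18:-→d19:-→d20:H1→d21:-→d22:-→d23:-→d24:-→d25:-→d26:-→d27:-→d28:-→d29:-→d30:-→d31:-→d32:H3  best=H3
  del 37.165.113.176/28 (clear depth 28)
  ? 37.165.1.255  path d0:-→d1:-→d2:-→d3:-→d4:-→d5:-→d6:-→d7:-→d8:-→d9:-→d10:-→d11:-→d12:-→d13:-→d14:-→d15:-→d16:H0→d17:-  best=H0
  add 84.0.0.0/9 -> H0 at depth 9
  add 37.165.113.190/32 -> H2 at depth 32
  ? 84.87.112.3  path d0:-→d1:-→d2:-→d3:-→d4:-→d5:-→d6:-→d7:-→d8:-→d9:H0→d10:-→d11:-→d12:-→d13:-→d14:-→d15:-→d16:H0→d17:-→d18:-→d19:-→d20:H1→d21:-→d22:-  best=H1
  del 84.87.114.148/32 (clear depth 32)
  add 32.0.0.0/4 -> H0 at depth 4
  ? 84.87.112.26  path d0:-→d1:-→d2:-→d3:-→d4:-→d5:-→d6:-→d7:-→d8:-→d9:H0→d10:-→d11:-→d12:-→d13:-→d14:-→d15:-→d16:H0→d17:-→d18:-→d19:-→d20:H1→d21:-→d22:-  best=H1
  add 37.165.0.0/17 -> H3 at depth 17
  ? 84.87.112.124  path d0:-→d1:-→d2:-→d3:-→d4:-→d5:-→d6:-→d7:-→d8:-→d9:H0→d10:-→d11:-→d12:-→d13:-→d14:-→d15:-→d16:H0→d17:-→d18:-→d19:-→d20:H1→d21:-→d22:-  best=H1
  ? 26.76.14.117  path d0:-→d1:-→d2:-  best=no-route
  add 84.87.114.148/32 -> H1 at depth 32
  add 0.0.0.0/0 -> H2 at depth 0
  ? 84.111.2.55  path d0:H2→d1:-→d2:-→d3:-→d4:-→d5:-→d6:-→d7:-→d8:-→d9:H0→d10:-  best=H0
  add 84.87.112.0/20 -> H2 at depth 20
  ? 203.48.146.243  path d0:H2  best=H2
  add 0.0.0.0/0 -> H1 at depth 0
  ? 84.87.115.160  path d0:H1→d1:-→d2:-→d3:-→d4:-→d5:-→d6:-→d7:-→d8:-→d9:H0→d10:-→d11:-→d12:-→d13:-→d14:-→d15:-→d16:H0→d17:-→d18:-→d19:-→d20:H2→d21:-→d22:-→d23:-  best=H2
  ? 32.0.84.75  path d0:H1→d1:-→d2:-→d3:-→d4:H0→d5:-  best=H0
  ? 37.165.0.124  path d0:H1→d1:-→d2:-→d3:-→d4:H0→d5:-→d6:-→d7:-→d8:-→d9:-→d10:-→d11:-→d12:-→d13:-→d14:-→d15:-→d16:H0→d17:H3  best=H3
  ? 112.174.59.39  path d0:H1→d1:-→d2:-  best=H1
  ? 37.165.0.43  path d0:H1→d1:-→d2:-→d3:-→d4:H0→d5:-→d6:-→d7:-→d8:-→d9:-→d10:-→d11:-→d12:-→d13:-→d14:-→d15:-→d16:H0→d17:H3  best=H3
  add 37.0.0.0/8 -> H3 at depth 8

== LOOKUPS ==
["no-route","H3","H0","H1","H1","H1","no-route","H0","H2","H2","H0","H3","H1","H3"]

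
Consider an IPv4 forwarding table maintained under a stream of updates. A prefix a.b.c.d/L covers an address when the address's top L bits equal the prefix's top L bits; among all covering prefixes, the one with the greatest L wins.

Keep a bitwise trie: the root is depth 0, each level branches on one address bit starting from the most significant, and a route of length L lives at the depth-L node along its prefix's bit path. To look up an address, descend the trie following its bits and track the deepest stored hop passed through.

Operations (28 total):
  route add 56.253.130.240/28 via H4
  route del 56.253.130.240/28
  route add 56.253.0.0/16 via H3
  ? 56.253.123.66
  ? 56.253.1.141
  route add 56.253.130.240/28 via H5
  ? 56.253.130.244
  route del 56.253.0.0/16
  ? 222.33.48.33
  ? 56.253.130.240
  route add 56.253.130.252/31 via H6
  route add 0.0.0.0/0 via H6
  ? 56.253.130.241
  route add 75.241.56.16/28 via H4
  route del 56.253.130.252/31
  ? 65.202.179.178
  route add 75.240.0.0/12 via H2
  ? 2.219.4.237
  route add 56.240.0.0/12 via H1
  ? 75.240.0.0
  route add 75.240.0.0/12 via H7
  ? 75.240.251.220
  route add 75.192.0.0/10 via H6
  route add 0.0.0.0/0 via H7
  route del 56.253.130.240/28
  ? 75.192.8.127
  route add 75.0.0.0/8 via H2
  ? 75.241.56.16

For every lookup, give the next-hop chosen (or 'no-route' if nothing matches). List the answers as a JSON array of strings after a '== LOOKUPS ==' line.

Trace:
  + 56.253.130.240/28 (H4) depth=28
  del 56.253.130.240/28 (clear depth 28)
  + 56.253.0.0/16 (H3) depth=16
  ? 56.253.123.66  path d0:-→d1:-→d2:-→d3:-→d4:-→d5:-→d6:-→d7:-→d8:-→d9:-→d10:-→d11:-→d12:-→d13:-→d14:-→d15:-→d16:H3  best=H3
  ? 56.253.1.141  path d0:-→d1:-→d2:-→d3:-→d4:-→d5:-→d6:-→d7:-→d8:-→d9:-→d10:-→d11:-→d12:-→d13:-→d14:-→d15:-→d16:H3  best=H3
  + 56.253.130.240/28 (H5) depth=28
  ? 56.253.130.244  path d0:-→d1:-→d2:-→d3:-→d4:-→d5:-→d6:-→d7:-→d8:-→d9:-→d10:-→d11:-→d12:-→d13:-→d14:-→d15:-→d16:H3→d17:-→d18:-→d19:-→d20:-→d21:-→d22:-→d23:-→d24:-→d25:-→d26:-→d27:-→d28:H5  best=H5
  del 56.253.0.0/16 (clear depth 16)
  ? 222.33.48.33  path d0:-  best=no-route
  ? 56.253.130.240  path d0:-→d1:-→d2:-→d3:-→d4:-→d5:-→d6:-→d7:-→d8:-→d9:-→d10:-→d11:-→d12:-→d13:-→d14:-→d15:-→d16:-→d17:-→d18:-→d19:-→d20:-→d21:-→d22:-→d23:-→d24:-→d25:-→d26:-→d27:-→d28:H5  best=H5
  + 56.253.130.252/31 (H6) depth=31
  + 0.0.0.0/0 (H6) depth=0
  ? 56.253.130.241  path d0:H6→d1:-→d2:-→d3:-→d4:-→d5:-→d6:-→d7:-→d8:-→d9:-→d10:-→d11:-→d12:-→d13:-→d14:-→d15:-→d16:-→d17:-→d18:-→d19:-→d20:-→d21:-→d22:-→d23:-→d24:-→d25:-→d26:-→d27:-→d28:H5  best=H5
  + 75.241.56.16/28 (H4) depth=28
  del 56.253.130.252/31 (clear depth 31)
  ? 65.202.179.178  path d0:H6→d1:-→d2:-→d3:-→d4:-  best=H6
  + 75.240.0.0/12 (H2) depth=12
  ? 2.219.4.237  path d0:H6→d1:-→d2:-  best=H6
  + 56.240.0.0/12 (H1) depth=12
  ? 75.240.0.0  path d0:H6→d1:-→d2:-→d3:-→d4:-→d5:-→d6:-→d7:-→d8:-→d9:-→d10:-→d11:-→d12:H2→d13:-→d14:-→d15:-  best=H2
  + 75.240.0.0/12 (H7) depth=12
  ? 75.240.251.220  path d0:H6→d1:-→d2:-→d3:-→d4:-→d5:-→d6:-→d7:-→d8:-→d9:-→d10:-→d11:-→d12:H7→d13:-→d14:-→d15:-  best=H7
  + 75.192.0.0/10 (H6) depth=10
  + 0.0.0.0/0 (H7) depth=0
  del 56.253.130.240/28 (clear depth 28)
  ? 75.192.8.127  path d0:H7→d1:-→d2:-→d3:-→d4:-→d5:-→d6:-→d7:-→d8:-→d9:-→d10:H6  best=H6
  + 75.0.0.0/8 (H2) depth=8
  ? 75.241.56.16  path d0:H7→d1:-→d2:-→d3:-→d4:-→d5:-→d6:-→d7:-→d8:H2→d9:-→d10:H6→d11:-→d12:H7→d13:-→d14:-→d15:-→d16:-→d17:-→d18:-→d19:-→d20:-→d21:-→d22:-→d23:-→d24:-→d25:-→d26:-→d27:-→d28:H4  best=H4

== LOOKUPS ==
["H3","H3","H5","no-route","H5","H5","H6","H6","H2","H7","H6","H4"]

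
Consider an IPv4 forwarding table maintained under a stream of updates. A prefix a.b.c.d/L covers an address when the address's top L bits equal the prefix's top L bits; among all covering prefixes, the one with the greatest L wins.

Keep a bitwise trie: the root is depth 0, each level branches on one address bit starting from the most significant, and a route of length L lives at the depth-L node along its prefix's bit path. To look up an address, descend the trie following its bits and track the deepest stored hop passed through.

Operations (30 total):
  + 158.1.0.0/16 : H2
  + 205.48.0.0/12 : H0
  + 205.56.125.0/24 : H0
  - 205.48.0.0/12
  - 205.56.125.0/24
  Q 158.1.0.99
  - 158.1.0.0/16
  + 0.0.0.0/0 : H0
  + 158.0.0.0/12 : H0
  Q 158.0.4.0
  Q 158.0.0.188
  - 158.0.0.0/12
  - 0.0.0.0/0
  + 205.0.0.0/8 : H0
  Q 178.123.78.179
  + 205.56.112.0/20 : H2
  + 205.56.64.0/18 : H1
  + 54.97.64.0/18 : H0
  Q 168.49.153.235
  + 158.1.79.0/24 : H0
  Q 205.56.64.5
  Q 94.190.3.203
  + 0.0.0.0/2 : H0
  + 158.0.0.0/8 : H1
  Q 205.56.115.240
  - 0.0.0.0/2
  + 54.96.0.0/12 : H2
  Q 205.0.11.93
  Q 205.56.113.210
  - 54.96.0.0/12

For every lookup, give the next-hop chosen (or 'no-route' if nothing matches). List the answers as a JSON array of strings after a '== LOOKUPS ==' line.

Process each operation:
  add 158.1.0.0/16 -> H2 at depth 16
  add 205.48.0.0/12 -> H0 at depth 12
  add 205.56.125.0/24 -> H0 at depth 24
  del 205.48.0.0/12 (clear depth 12)
  del 205.56.125.0/24 (clear depth 24)
  ? 158.1.0.99  path d0:-→d1:-→d2:-→d3:-→d4:-→d5:-→d6:-→d7:-→d8:-→d9:-→d10:-→d11:-→d12:-→d13:-→d14:-→d15:-→d16:H2  best=H2
  del 158.1.0.0/16 (clear depth 16)
  add 0.0.0.0/0 -> H0 at depth 0
  add 158.0.0.0/12 -> H0 at depth 12
  ? 158.0.4.0  path d0:H0→d1:-→d2:-→d3:-→d4:-→d5:-→d6:-→d7:-→d8:-→d9:-→d10:-→d11:-→d12:H0→d13:-→d14:-→d15:-  best=H0
  ? 158.0.0.188  path d0:H0→d1:-→d2:-→d3:-→d4:-→d5:-→d6:-→d7:-→d8:-→d9:-→d10:-→d11:-→d12:H0→d13:-→d14:-→d15:-  best=H0
  del 158.0.0.0/12 (clear depth 12)
  del 0.0.0.0/0 (clear depth 0)
  add 205.0.0.0/8 -> H0 at depth 8
  ? 178.123.78.179  path d0:-→d1:-→d2:-  best=no-route
  add 205.56.112.0/20 -> H2 at depth 20
  add 205.56.64.0/18 -> H1 at depth 18
  add 54.97.64.0/18 -> H0 at depth 18
  ? 168.49.153.235  path d0:-→d1:-→d2:-  best=no-route
  add 158.1.79.0/24 -> H0 at depth 24
  ? 205.56.64.5  path d0:-→d1:-→d2:-→d3:-→d4:-→d5:-→d6:-→d7:-→d8:H0→d9:-→d10:-→d11:-→d12:-→d13:-→d14:-→d15:-→d16:-→d17:-→d18:H1  best=H1
  ? 94.190.3.203  path d0:-→d1:-  best=no-route
  add 0.0.0.0/2 -> H0 at depth 2
  add 158.0.0.0/8 -> H1 at depth 8
  ? 205.56.115.240  path d0:-→d1:-→d2:-→d3:-→d4:-→d5:-→d6:-→d7:-→d8:H0→d9:-→d10:-→d11:-→d12:-→d13:-→d14:-→d15:-→d16:-→d17:-→d18:H1→d19:-→d20:H2  best=H2
  del 0.0.0.0/2 (clear depth 2)
  add 54.96.0.0/12 -> H2 at depth 12
  ? 205.0.11.93  path d0:-→d1:-→d2:-→d3:-→d4:-→d5:-→d6:-→d7:-→d8:H0→d9:-→d10:-  best=H0
  ? 205.56.113.210  path d0:-→d1:-→d2:-→d3:-→d4:-→d5:-→d6:-→d7:-→d8:H0→d9:-→d10:-→d11:-→d12:-→d13:-→d14:-→d15:-→d16:-→d17:-→d18:H1→d19:-→d20:H2  best=H2
  del 54.96.0.0/12 (clear depth 12)

== LOOKUPS ==
["H2","H0","H0","no-route","no-route","H1","no-route","H2","H0","H2"]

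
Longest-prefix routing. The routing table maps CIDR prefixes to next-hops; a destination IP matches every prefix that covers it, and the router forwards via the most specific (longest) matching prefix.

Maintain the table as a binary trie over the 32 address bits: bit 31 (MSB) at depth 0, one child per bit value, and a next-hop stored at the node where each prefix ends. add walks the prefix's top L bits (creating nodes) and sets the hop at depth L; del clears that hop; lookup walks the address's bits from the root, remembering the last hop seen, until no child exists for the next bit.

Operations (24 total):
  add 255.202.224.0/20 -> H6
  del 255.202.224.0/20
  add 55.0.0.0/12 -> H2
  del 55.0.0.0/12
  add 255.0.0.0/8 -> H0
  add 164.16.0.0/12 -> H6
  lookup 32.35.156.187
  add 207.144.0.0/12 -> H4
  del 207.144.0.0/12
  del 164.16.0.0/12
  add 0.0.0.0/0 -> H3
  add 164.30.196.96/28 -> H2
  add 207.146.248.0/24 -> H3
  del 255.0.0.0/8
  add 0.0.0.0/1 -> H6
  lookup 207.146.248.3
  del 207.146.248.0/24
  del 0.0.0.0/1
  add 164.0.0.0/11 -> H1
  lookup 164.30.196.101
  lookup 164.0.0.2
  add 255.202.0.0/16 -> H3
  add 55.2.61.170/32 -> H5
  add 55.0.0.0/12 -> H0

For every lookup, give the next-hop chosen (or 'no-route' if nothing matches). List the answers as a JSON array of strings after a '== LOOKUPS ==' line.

Process each operation:
  add 255.202.224.0/20 -> H6 at depth 20
  - 255.202.224.0/20 clear@20
  add 55.0.0.0/12 -> H2 at depth 12
  - 55.0.0.0/12 clear@12
  add 255.0.0.0/8 -> H0 at depth 8
  add 164.16.0.0/12 -> H6 at depth 12
  ? 32.35.156.187  path d0:-→d1:-→d2:-→d3:-  best=no-route
  add 207.144.0.0/12 -> H4 at depth 12
  - 207.144.0.0/12 clear@12
  - 164.16.0.0/12 clear@12
  add 0.0.0.0/0 -> H3 at depth 0
  add 164.30.196.96/28 -> H2 at depth 28
  add 207.146.248.0/24 -> H3 at depth 24
  - 255.0.0.0/8 clear@8
  add 0.0.0.0/1 -> H6 at depth 1
  ? 207.146.248.3  path d0:H3→d1:-→d2:-→d3:-→d4:-→d5:-→d6:-→d7:-→d8:-→d9:-→d10:-→d11:-→d12:-→d13:-→d14:-→d15:-→d16:-→d17:-→d18:-→d19:-→d20:-→d21:-→d22:-→d23:-→d24:H3  best=H3
  - 207.146.248.0/24 clear@24
  - 0.0.0.0/1 clear@1
  add 164.0.0.0/11 -> H1 at depth 11
  ? 164.30.196.101  path d0:H3→d1:-→d2:-→d3:-→d4:-→d5:-→d6:-→d7:-→d8:-→d9:-→d10:-→d11:H1→d12:-→d13:-→d14:-→d15:-→d16:-→d17:-→d18:-→d19:-→d20:-→d21:-→d22:-→d23:-→d24:-→d25:-→d26:-→d27:-→d28:H2  best=H2
  ? 164.0.0.2  path d0:H3→d1:-→d2:-→d3:-→d4:-→d5:-→d6:-→d7:-→d8:-→d9:-→d10:-→d11:H1  best=H1
  add 255.202.0.0/16 -> H3 at depth 16
  add 55.2.61.170/32 -> H5 at depth 32
  add 55.0.0.0/12 -> H0 at depth 12

== LOOKUPS ==
["no-route","H3","H2","H1"]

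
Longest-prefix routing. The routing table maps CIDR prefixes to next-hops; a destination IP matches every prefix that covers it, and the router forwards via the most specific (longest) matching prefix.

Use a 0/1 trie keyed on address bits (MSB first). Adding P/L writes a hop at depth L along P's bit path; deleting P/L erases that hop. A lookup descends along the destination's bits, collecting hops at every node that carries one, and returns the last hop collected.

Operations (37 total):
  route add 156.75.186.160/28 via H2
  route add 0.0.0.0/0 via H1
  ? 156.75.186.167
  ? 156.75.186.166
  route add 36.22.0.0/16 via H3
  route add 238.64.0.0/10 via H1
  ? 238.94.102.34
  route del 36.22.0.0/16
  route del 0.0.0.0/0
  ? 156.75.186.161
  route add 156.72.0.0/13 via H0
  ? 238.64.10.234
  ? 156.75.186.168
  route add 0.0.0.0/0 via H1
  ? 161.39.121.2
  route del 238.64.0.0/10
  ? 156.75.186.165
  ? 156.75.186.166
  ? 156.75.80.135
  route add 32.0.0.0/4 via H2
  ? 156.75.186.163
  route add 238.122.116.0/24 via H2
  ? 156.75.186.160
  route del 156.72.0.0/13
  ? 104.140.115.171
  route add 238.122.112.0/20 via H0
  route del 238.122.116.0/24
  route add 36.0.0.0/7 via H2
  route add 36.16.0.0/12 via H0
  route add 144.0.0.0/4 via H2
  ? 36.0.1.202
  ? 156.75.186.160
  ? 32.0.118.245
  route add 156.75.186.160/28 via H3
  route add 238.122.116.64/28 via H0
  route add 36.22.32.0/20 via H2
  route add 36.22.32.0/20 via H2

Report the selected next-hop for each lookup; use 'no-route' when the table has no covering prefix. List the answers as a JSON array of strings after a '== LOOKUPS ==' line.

Apply in order:
  + 156.75.186.160/28 (H2) depth=28
  + 0.0.0.0/0 (H1) depth=0
  lookup 156.75.186.167: bits 1001110001001011101110101010 walk d0:H1→d1:-→d2:-→d3:-→d4:-→d5:-→d6:-→d7:-→d8:-→d9:-→d10:-→d11:-→d12:-→d13:-→d14:-→d15:-→d16:-→d17:-→d18:-→d19:-→d20:-→d21:-→d22:-→d23:-→d24:-→d25:-→d26:-→d27:-→d28:H2 -> H2
  lookup 156.75.186.166: bits 1001110001001011101110101010 walk d0:H1→d1:-→d2:-→d3:-→d4:-→d5:-→d6:-→d7:-→d8:-→d9:-→d10:-→d11:-→d12:-→d13:-→d14:-→d15:-→d16:-→d17:-→d18:-→d19:-→d20:-→d21:-→d22:-→d23:-→d24:-→d25:-→d26:-→d27:-→d28:H2 -> H2
  + 36.22.0.0/16 (H3) depth=16
  + 238.64.0.0/10 (H1) depth=10
  lookup 238.94.102.34: bits 1110111001 walk d0:H1→d1:-→d2:-→d3:-→d4:-→d5:-→d6:-→d7:-→d8:-→d9:-→d10:H1 -> H1
  del 36.22.0.0/16 (clear depth 16)
  del 0.0.0.0/0 (clear depth 0)
  lookup 156.75.186.161: bits 1001110001001011101110101010 walk d0:-→d1:-→d2:-→d3:-→d4:-→d5:-→d6:-→d7:-→d8:-→d9:-→d10:-→d11:-→d12:-→d13:-→d14:-→d15:-→d16:-→d17:-→d18:-→d19:-→d20:-→d21:-→d22:-→d23:-→d24:-→d25:-→d26:-→d27:-→d28:H2 -> H2
  + 156.72.0.0/13 (H0) depth=13
  lookup 238.64.10.234: bits 1110111001 walk d0:-→d1:-→d2:-→d3:-→d4:-→d5:-→d6:-→d7:-→d8:-→d9:-→d10:H1 -> H1
  lookup 156.75.186.168: bits 1001110001001011101110101010 walk d0:-→d1:-→d2:-→d3:-→d4:-→d5:-→d6:-→d7:-→d8:-→d9:-→d10:-→d11:-→d12:-→d13:H0→d14:-→d15:-→d16:-→d17:-→d18:-→d19:-→d20:-→d21:-→d22:-→d23:-→d24:-→d25:-→d26:-→d27:-→d28:H2 -> H2
  + 0.0.0.0/0 (H1) depth=0
  lookup 161.39.121.2: bits 10 walk d0:H1→d1:-→d2:- -> H1
  del 238.64.0.0/10 (clear depth 10)
  lookup 156.75.186.165: bits 1001110001001011101110101010 walk d0:H1→d1:-→d2:-→d3:-→d4:-→d5:-→d6:-→d7:-→d8:-→d9:-→d10:-→d11:-→d12:-→d13:H0→d14:-→d15:-→d16:-→d17:-→d18:-→d19:-→d20:-→d21:-→d22:-→d23:-→d24:-→d25:-→d26:-→d27:-→d28:H2 -> H2
  lookup 156.75.186.166: bits 1001110001001011101110101010 walk d0:H1→d1:-→d2:-→d3:-→d4:-→d5:-→d6:-→d7:-→d8:-→d9:-→d10:-→d11:-→d12:-→d13:H0→d14:-→d15:-→d16:-→d17:-→d18:-→d19:-→d20:-→d21:-→d22:-→d23:-→d24:-→d25:-→d26:-→d27:-→d28:H2 -> H2
  lookup 156.75.80.135: bits 1001110001001011 walk d0:H1→d1:-→d2:-→d3:-→d4:-→d5:-→d6:-→d7:-→d8:-→d9:-→d10:-→d11:-→d12:-→d13:H0→d14:-→d15:-→d16:- -> H0
  + 32.0.0.0/4 (H2) depth=4
  lookup 156.75.186.163: bits 1001110001001011101110101010 walk d0:H1→d1:-→d2:-→d3:-→d4:-→d5:-→d6:-→d7:-→d8:-→d9:-→d10:-→d11:-→d12:-→d13:H0→d14:-→d15:-→d16:-→d17:-→d18:-→d19:-→d20:-→d21:-→d22:-→d23:-→d24:-→d25:-→d26:-→d27:-→d28:H2 -> H2
  + 238.122.116.0/24 (H2) depth=24
  lookup 156.75.186.160: bits 1001110001001011101110101010 walk d0:H1→d1:-→d2:-→d3:-→d4:-→d5:-→d6:-→d7:-→d8:-→d9:-→d10:-→d11:-→d12:-→d13:H0→d14:-→d15:-→d16:-→d17:-→d18:-→d19:-→d20:-→d21:-→d22:-→d23:-→d24:-→d25:-→d26:-→d27:-→d28:H2 -> H2
  del 156.72.0.0/13 (clear depth 13)
  lookup 104.140.115.171: bits 0 walk d0:H1→d1:- -> H1
  + 238.122.112.0/20 (H0) depth=20
  del 238.122.116.0/24 (clear depth 24)
  + 36.0.0.0/7 (H2) depth=7
  + 36.16.0.0/12 (H0) depth=12
  + 144.0.0.0/4 (H2) depth=4
  lookup 36.0.1.202: bits 00100100000 walk d0:H1→d1:-→d2:-→d3:-→d4:H2→d5:-→d6:-→d7:H2→d8:-→d9:-→d10:-→d11:- -> H2
  lookup 156.75.186.160: bits 1001110001001011101110101010 walk d0:H1→d1:-→d2:-→d3:-→d4:H2→d5:-→d6:-→d7:-→d8:-→d9:-→d10:-→d11:-→d12:-→d13:-→d14:-→d15:-→d16:-→d17:-→d18:-→d19:-→d20:-→d21:-→d22:-→d23:-→d24:-→d25:-→d26:-→d27:-→d28:H2 -> H2
  lookup 32.0.118.245: bits 00100 walk d0:H1→d1:-→d2:-→d3:-→d4:H2→d5:- -> H2
  + 156.75.186.160/28 (H3) depth=28
  + 238.122.116.64/28 (H0) depth=28
  + 36.22.32.0/20 (H2) depth=20
  + 36.22.32.0/20 (H2) depth=20

== LOOKUPS ==
["H2","H2","H1","H2","H1","H2","H1","H2","H2","H0","H2","H2","H1","H2","H2","H2"]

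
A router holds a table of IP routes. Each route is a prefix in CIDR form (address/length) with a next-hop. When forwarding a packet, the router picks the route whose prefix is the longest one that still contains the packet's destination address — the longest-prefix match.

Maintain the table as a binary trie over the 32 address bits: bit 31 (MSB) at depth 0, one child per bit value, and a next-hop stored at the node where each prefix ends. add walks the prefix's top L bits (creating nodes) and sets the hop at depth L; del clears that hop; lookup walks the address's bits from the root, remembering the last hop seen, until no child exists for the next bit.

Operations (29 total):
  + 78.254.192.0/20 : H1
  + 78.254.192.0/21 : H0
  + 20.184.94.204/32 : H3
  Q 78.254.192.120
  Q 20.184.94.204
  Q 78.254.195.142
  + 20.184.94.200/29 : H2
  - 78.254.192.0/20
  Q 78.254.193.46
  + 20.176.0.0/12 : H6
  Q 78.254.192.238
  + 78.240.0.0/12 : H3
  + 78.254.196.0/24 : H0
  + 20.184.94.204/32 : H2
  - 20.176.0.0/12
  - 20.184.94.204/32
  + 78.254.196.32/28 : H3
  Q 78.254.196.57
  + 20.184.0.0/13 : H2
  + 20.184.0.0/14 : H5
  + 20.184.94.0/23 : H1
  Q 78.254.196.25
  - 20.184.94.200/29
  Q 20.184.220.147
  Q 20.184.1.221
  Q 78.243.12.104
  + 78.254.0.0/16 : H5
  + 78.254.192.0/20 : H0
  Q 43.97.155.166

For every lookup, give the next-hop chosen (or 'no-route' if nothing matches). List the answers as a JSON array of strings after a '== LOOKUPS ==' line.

Trace:
  add 78.254.192.0/20 -> H1 at depth 20
  add 78.254.192.0/21 -> H0 at depth 21
  add 20.184.94.204/32 -> H3 at depth 32
  ? 78.254.192.120  path d0:-→d1:-→d2:-→d3:-→d4:-→d5:-→d6:-→d7:-→d8:-→d9:-→d10:-→d11:-→d12:-→d13:-→d14:-→d15:-→d16:-→d17:-→d18:-→d19:-→d20:H1→d21:H0  best=H0
  ? 20.184.94.204  path d0:-→d1:-→d2:-→d3:-→d4:-→d5:-→d6:-→d7:-→d8:-→d9:-→d10:-→d11:-→d12:-→d13:-→d14:-→d15:-→d16:-→d17:-→d18:-→d19:-→d20:-→d21:-→d22:-→d23:-→d24:-→d25:-→d26:-→d27:-→d28:-→d29:-→d30:-→d31:-→d32:H3  best=H3
  ? 78.254.195.142  path d0:-→d1:-→d2:-→d3:-→d4:-→d5:-→d6:-→d7:-→d8:-→d9:-→d10:-→d11:-→d12:-→d13:-→d14:-→d15:-→d16:-→d17:-→d18:-→d19:-→d20:H1→d21:H0  best=H0
  add 20.184.94.200/29 -> H2 at depth 29
  del 78.254.192.0/20 (clear depth 20)
  ? 78.254.193.46  path d0:-→d1:-→d2:-→d3:-→d4:-→d5:-→d6:-→d7:-→d8:-→d9:-→d10:-→d11:-→d12:-→d13:-→d14:-→d15:-→d16:-→d17:-→d18:-→d19:-→d20:-→d21:H0  best=H0
  add 20.176.0.0/12 -> H6 at depth 12
  ? 78.254.192.238  path d0:-→d1:-→d2:-→d3:-→d4:-→d5:-→d6:-→d7:-→d8:-→d9:-→d10:-→d11:-→d12:-→d13:-→d14:-→d15:-→d16:-→d17:-→d18:-→d19:-→d20:-→d21:H0  best=H0
  add 78.240.0.0/12 -> H3 at depth 12
  add 78.254.196.0/24 -> H0 at depth 24
  add 20.184.94.204/32 -> H2 at depth 32
  del 20.176.0.0/12 (clear depth 12)
  del 20.184.94.204/32 (clear depth 32)
  add 78.254.196.32/28 -> H3 at depth 28
  ? 78.254.196.57  path d0:-→d1:-→d2:-→d3:-→d4:-→d5:-→d6:-→d7:-→d8:-→d9:-→d10:-→d11:-→d12:H3→d13:-→d14:-→d15:-→d16:-→d17:-→d18:-→d19:-→d20:-→d21:H0→d22:-→d23:-→d24:H0→d25:-→d26:-→d27:-  best=H0
  add 20.184.0.0/13 -> H2 at depth 13
  add 20.184.0.0/14 -> H5 at depth 14
  add 20.184.94.0/23 -> H1 at depth 23
  ? 78.254.196.25  path d0:-→d1:-→d2:-→d3:-→d4:-→d5:-→d6:-→d7:-→d8:-→d9:-→d10:-→d11:-→d12:H3→d13:-→d14:-→d15:-→d16:-→d17:-→d18:-→d19:-→d20:-→d21:H0→d22:-→d23:-→d24:H0→d25:-→d26:-  best=H0
  del 20.184.94.200/29 (clear depth 29)
  ? 20.184.220.147  path d0:-→d1:-→d2:-→d3:-→d4:-→d5:-→d6:-→d7:-→d8:-→d9:-→d10:-→d11:-→d12:-→d13:H2→d14:H5→d15:-→d16:-  best=H5
  ? 20.184.1.221  path d0:-→d1:-→d2:-→d3:-→d4:-→d5:-→d6:-→d7:-→d8:-→d9:-→d10:-→d11:-→d12:-→d13:H2→d14:H5→d15:-→d16:-→d17:-  best=H5
  ? 78.243.12.104  path d0:-→d1:-→d2:-→d3:-→d4:-→d5:-→d6:-→d7:-→d8:-→d9:-→d10:-→d11:-→d12:H3  best=H3
  add 78.254.0.0/16 -> H5 at depth 16
  add 78.254.192.0/20 -> H0 at depth 20
  ? 43.97.155.166  path d0:-→d1:-→d2:-  best=no-route

== LOOKUPS ==
["H0","H3","H0","H0","H0","H0","H0","H5","H5","H3","no-route"]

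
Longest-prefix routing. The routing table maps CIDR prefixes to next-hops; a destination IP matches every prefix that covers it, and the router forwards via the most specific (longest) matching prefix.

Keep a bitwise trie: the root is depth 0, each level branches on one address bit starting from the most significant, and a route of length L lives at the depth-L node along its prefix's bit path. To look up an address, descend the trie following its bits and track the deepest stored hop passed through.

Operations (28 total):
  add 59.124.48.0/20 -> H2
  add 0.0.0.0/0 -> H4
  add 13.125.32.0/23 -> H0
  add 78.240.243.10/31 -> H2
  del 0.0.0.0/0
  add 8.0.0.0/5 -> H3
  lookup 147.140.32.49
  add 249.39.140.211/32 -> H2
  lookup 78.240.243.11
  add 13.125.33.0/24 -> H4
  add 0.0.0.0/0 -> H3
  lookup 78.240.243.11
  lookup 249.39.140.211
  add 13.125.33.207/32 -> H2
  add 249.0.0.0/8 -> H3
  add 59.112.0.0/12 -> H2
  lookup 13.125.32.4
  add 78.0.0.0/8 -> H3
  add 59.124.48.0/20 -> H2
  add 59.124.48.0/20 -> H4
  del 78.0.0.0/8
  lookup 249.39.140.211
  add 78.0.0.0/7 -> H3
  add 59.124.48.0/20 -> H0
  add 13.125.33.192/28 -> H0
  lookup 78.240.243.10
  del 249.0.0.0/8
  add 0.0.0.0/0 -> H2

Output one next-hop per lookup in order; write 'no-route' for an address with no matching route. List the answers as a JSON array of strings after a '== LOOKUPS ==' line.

Trace:
  add 59.124.48.0/20 -> H2 at depth 20
  add 0.0.0.0/0 -> H4 at depth 0
  add 13.125.32.0/23 -> H0 at depth 23
  add 78.240.243.10/31 -> H2 at depth 31
  del 0.0.0.0/0 (clear depth 0)
  add 8.0.0.0/5 -> H3 at depth 5
  Q 147.140.32.49: descend ε ; hops seen [∅] ; pick no-route
  add 249.39.140.211/32 -> H2 at depth 32
  Q 78.240.243.11: descend 0100111011110000111100110000101 ; hops seen [H2] ; pick H2
  add 13.125.33.0/24 -> H4 at depth 24
  add 0.0.0.0/0 -> H3 at depth 0
  Q 78.240.243.11: descend 0100111011110000111100110000101 ; hops seen [H3,H2] ; pick H2
  Q 249.39.140.211: descend 11111001001001111000110011010011 ; hops seen [H3,H2] ; pick H2
  add 13.125.33.207/32 -> H2 at depth 32
  add 249.0.0.0/8 -> H3 at depth 8
  add 59.112.0.0/12 -> H2 at depth 12
  Q 13.125.32.4: descend 00001101011111010010000 ; hops seen [H3,H3,H0] ; pick H0
  add 78.0.0.0/8 -> H3 at depth 8
  add 59.124.48.0/20 -> H2 at depth 20
  add 59.124.48.0/20 -> H4 at depth 20
  del 78.0.0.0/8 (clear depth 8)
  Q 249.39.140.211: descend 11111001001001111000110011010011 ; hops seen [H3,H3,H2] ; pick H2
  add 78.0.0.0/7 -> H3 at depth 7
  add 59.124.48.0/20 -> H0 at depth 20
  add 13.125.33.192/28 -> H0 at depth 28
  Q 78.240.243.10: descend 0100111011110000111100110000101 ; hops seen [H3,H3,H2] ; pick H2
  del 249.0.0.0/8 (clear depth 8)
  add 0.0.0.0/0 -> H2 at depth 0

== LOOKUPS ==
["no-route","H2","H2","H2","H0","H2","H2"]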